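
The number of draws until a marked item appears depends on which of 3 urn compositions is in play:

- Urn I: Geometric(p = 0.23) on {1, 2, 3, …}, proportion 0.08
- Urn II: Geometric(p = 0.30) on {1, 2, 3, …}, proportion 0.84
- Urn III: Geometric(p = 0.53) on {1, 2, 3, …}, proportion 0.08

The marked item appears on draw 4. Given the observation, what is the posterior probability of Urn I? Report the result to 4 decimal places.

P(component k | x) = π_k·f_k(x) / marginal(x), where marginal(x) = Σ_j π_j·f_j(x).
Evaluate each component's likelihood at the observed value:
  f_I = 0.23·(1−0.23)^3 = 0.23·0.456533 = 0.105003
  f_II = 0.30·(1−0.30)^3 = 0.30·0.343 = 0.1029
  f_III = 0.53·(1−0.53)^3 = 0.53·0.103823 = 0.0550262
Unnormalised posteriors:
  π_I·f_I = 0.08 × 0.105003 = 0.00840021
  π_II·f_II = 0.84 × 0.1029 = 0.086436
  π_III·f_III = 0.08 × 0.0550262 = 0.0044021
Normaliser: 0.00840021 + 0.086436 + 0.0044021 = 0.0992383
So the posterior for Urn I is 0.00840021 / 0.0992383 ≈ 0.0846.

0.0846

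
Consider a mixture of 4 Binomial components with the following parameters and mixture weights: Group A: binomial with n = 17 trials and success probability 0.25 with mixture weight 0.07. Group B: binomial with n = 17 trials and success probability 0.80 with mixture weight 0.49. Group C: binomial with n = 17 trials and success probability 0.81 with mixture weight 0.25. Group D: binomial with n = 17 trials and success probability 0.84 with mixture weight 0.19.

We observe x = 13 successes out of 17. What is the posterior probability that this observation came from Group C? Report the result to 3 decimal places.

0.273

P(component k | x) = P(Z=k)·f_k(x) / marginal(x), where marginal(x) = Σ_j P(Z=j)·f_j(x).
Evaluate each component's likelihood at the observed value:
  f_A = C(17,13)·0.25^13·0.75^4 = 2380·1.49012e-08·0.316406 = 1.12213e-05
  f_B = C(17,13)·0.80^13·0.20^4 = 2380·0.0549756·0.0016 = 0.209347
  f_C = C(17,13)·0.81^13·0.19^4 = 2380·0.0646108·0.00130321 = 0.200399
  f_D = C(17,13)·0.84^13·0.16^4 = 2380·0.103665·0.00065536 = 0.161692
Multiply by the mixture weights:
  P(Z=A)·f_A = 0.07 × 1.12213e-05 = 7.85489e-07
  P(Z=B)·f_B = 0.49 × 0.209347 = 0.10258
  P(Z=C)·f_C = 0.25 × 0.200399 = 0.0500999
  P(Z=D)·f_D = 0.19 × 0.161692 = 0.0307214
Normaliser: 7.85489e-07 + 0.10258 + 0.0500999 + 0.0307214 = 0.183402
P(Group C | data) ≈ 0.273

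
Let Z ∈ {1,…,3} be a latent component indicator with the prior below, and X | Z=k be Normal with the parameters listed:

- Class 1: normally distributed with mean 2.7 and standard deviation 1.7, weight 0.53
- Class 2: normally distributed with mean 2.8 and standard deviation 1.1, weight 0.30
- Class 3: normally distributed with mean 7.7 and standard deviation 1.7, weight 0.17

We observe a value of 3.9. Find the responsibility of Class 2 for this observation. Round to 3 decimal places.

0.397

Apply Bayes' rule: the posterior for each component is proportional to its prior times its likelihood at x.
Component likelihoods at x = 3.9:
  L_1 = 0.182921
  L_2 = 0.219973
  L_3 = 0.0192964
Multiply by the mixture weights:
  π_1·L_1 = 0.53 × 0.182921 = 0.0969481
  π_2·L_2 = 0.30 × 0.219973 = 0.065992
  π_3·L_3 = 0.17 × 0.0192964 = 0.00328039
Marginal: 0.0969481 + 0.065992 + 0.00328039 = 0.16622
Responsibility of Class 2: 0.065992 / 0.16622 ≈ 0.397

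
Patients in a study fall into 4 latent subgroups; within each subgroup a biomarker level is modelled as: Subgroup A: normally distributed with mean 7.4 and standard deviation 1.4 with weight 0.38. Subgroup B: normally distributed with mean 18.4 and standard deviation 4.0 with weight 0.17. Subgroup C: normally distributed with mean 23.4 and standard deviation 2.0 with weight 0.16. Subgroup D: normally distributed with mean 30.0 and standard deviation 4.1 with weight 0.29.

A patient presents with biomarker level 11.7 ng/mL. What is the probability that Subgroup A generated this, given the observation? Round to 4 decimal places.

Posterior ∝ prior × likelihood, so P(k | x) ∝ π_k f_k(x); normalise over all components.
Normal densities:
  f_A = (1/(1.4·√(2π)))·exp(−(11.7−7.4)²/(2·1.4²)) = 0.284959·exp(-4.71684) = 0.00254851
  f_B = (1/(4.0·√(2π)))·exp(−(11.7−18.4)²/(2·4.0²)) = 0.099736·exp(-1.40281) = 0.0245254
  f_C = (1/(2.0·√(2π)))·exp(−(11.7−23.4)²/(2·2.0²)) = 0.199471·exp(-17.11125) = 7.38854e-09
  f_D = (1/(4.1·√(2π)))·exp(−(11.7−30.0)²/(2·4.1²)) = 0.097303·exp(-9.96104) = 4.59308e-06
Unnormalised posteriors:
  π_A·f_A = 0.38 × 0.00254851 = 0.000968433
  π_B·f_B = 0.17 × 0.0245254 = 0.00416932
  π_C·f_C = 0.16 × 7.38854e-09 = 1.18217e-09
  π_D·f_D = 0.29 × 4.59308e-06 = 1.33199e-06
Normaliser: 0.000968433 + 0.00416932 + 1.18217e-09 + 1.33199e-06 = 0.00513909
Responsibility of Subgroup A: 0.000968433 / 0.00513909 ≈ 0.1884

0.1884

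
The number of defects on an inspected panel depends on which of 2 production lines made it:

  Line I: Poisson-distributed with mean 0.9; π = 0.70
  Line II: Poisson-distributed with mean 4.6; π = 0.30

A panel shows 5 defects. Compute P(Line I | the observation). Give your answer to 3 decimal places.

0.026

P(component k | x) = w_k·f_k(x) / marginal(x), where marginal(x) = Σ_j w_j·f_j(x).
Poisson probabilities:
  p_I = e^(−0.9)·0.9^5/5! = 0.00200063
  p_II = e^(−4.6)·4.6^5/5! = 0.172526
Multiply by the mixture weights:
  w_I·p_I = 0.70 × 0.00200063 = 0.00140044
  w_II·p_II = 0.30 × 0.172526 = 0.0517577
Evidence: 0.00140044 + 0.0517577 = 0.0531581
P(Line I | x) ≈ 0.026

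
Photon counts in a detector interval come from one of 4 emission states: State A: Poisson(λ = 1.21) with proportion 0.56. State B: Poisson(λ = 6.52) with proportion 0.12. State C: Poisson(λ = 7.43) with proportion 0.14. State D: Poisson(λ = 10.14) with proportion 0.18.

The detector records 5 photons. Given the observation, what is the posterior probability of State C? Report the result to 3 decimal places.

0.365

The responsibility of component k is π_k f_k(x) divided by Σ_j π_j f_j(x).
Poisson probabilities:
  L_A = 0.00644539
  L_B = 0.144696
  L_C = 0.111932
  L_D = 0.0352584
Weight by the priors:
  π_A·L_A = 0.56 × 0.00644539 = 0.00360942
  π_B·L_B = 0.12 × 0.144696 = 0.0173635
  π_C·L_C = 0.14 × 0.111932 = 0.0156705
  π_D·L_D = 0.18 × 0.0352584 = 0.00634651
Marginal: 0.00360942 + 0.0173635 + 0.0156705 + 0.00634651 = 0.04299
So the posterior for State C is 0.0156705 / 0.04299 ≈ 0.365.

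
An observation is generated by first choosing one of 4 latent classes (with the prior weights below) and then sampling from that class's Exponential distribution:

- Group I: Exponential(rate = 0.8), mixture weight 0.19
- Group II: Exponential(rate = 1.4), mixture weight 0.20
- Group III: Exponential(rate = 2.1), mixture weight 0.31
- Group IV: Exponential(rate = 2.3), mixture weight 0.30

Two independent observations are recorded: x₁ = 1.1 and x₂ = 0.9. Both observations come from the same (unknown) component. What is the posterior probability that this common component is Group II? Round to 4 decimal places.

0.2810

Apply Bayes' rule: the posterior for each component is proportional to its prior times its likelihood at x.
Since both observations come from the same component, the likelihood for component k is f_k(x₁)·f_k(x₂).
  f_I = [0.331826] × [0.389402] = 0.129214
  f_II = [0.300134] × [0.397116] = 0.119188
  f_III = [0.208449] × [0.317251] = 0.0661305
  f_IV = [0.183216] × [0.290227] = 0.0531742
Multiply by the mixture weights:
  P(Z=I)·f_I = 0.19 × 0.129214 = 0.0245506
  P(Z=II)·f_II = 0.20 × 0.119188 = 0.0238375
  P(Z=III)·f_III = 0.31 × 0.0661305 = 0.0205005
  P(Z=IV)·f_IV = 0.30 × 0.0531742 = 0.0159523
Marginal: 0.0245506 + 0.0238375 + 0.0205005 + 0.0159523 = 0.0848409
So the posterior for Group II is 0.0238375 / 0.0848409 ≈ 0.2810.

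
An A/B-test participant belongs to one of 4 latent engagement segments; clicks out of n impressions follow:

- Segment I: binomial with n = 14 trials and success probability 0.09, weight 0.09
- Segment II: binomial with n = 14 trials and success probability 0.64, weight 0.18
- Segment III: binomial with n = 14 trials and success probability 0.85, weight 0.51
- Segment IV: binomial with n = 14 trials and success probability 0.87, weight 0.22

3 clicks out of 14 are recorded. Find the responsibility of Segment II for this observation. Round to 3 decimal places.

Apply Bayes' rule: the posterior for each component is proportional to its prior times its likelihood at x.
Binomial probabilities:
  f_I = 0.0940339
  f_II = 0.00125594
  f_III = 1.93358e-07
  f_IV = 4.29572e-08
Unnormalised posteriors:
  w_I·f_I = 0.09 × 0.0940339 = 0.00846305
  w_II·f_II = 0.18 × 0.00125594 = 0.000226069
  w_III·f_III = 0.51 × 1.93358e-07 = 9.86125e-08
  w_IV·f_IV = 0.22 × 4.29572e-08 = 9.45059e-09
Marginal: 0.00846305 + 0.000226069 + 9.86125e-08 + 9.45059e-09 = 0.00868922
So the posterior for Segment II is 0.000226069 / 0.00868922 ≈ 0.026.

0.026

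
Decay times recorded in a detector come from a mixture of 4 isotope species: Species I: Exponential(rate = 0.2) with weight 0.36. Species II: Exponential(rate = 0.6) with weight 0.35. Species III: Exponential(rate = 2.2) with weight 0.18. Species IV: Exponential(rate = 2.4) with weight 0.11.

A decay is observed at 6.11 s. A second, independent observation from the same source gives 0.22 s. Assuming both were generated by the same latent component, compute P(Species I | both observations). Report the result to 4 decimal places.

0.5897

By Bayes' theorem, P(k | x) = P(Z=k) f_k(x) / Σ_j P(Z=j) f_j(x).
Since both observations come from the same component, the likelihood for component k is f_k(x₁)·f_k(x₂).
  p_I = [0.2·e^(−0.2·6.11) = 0.2·e^(−1.2220) = 0.0589281] × [0.191391] = 0.0112783
  p_II = [0.6·e^(−0.6·6.11) = 0.6·e^(−3.6660) = 0.0153471] × [0.525805] = 0.0080696
  p_III = [2.2·e^(−2.2·6.11) = 2.2·e^(−13.4420) = 3.19622e-06] × [1.35589] = 4.33372e-06
  p_IV = [2.4·e^(−2.4·6.11) = 2.4·e^(−14.6640) = 1.02735e-06] × [1.41548] = 1.45419e-06
Weight by the priors:
  P(Z=I)·p_I = 0.36 × 0.0112783 = 0.00406018
  P(Z=II)·p_II = 0.35 × 0.0080696 = 0.00282436
  P(Z=III)·p_III = 0.18 × 4.33372e-06 = 7.80069e-07
  P(Z=IV)·p_IV = 0.11 × 1.45419e-06 = 1.59961e-07
Evidence: 0.00406018 + 0.00282436 + 7.80069e-07 + 1.59961e-07 = 0.00688548
Responsibility of Species I: 0.00406018 / 0.00688548 ≈ 0.5897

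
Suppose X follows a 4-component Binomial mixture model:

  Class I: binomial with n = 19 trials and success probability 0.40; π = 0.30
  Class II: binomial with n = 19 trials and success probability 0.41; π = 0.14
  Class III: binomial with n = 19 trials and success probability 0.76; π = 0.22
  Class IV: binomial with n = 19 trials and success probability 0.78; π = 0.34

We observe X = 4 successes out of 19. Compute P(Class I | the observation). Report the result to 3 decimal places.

0.714

Posterior ∝ prior × likelihood, so P(k | x) ∝ π_k f_k(x); normalise over all components.
Binomial probabilities:
  L_I = C(19,4)·0.40^4·0.60^15 = 3876·0.0256·0.000470185 = 0.0466544
  L_II = C(19,4)·0.41^4·0.59^15 = 3876·0.0282576·0.00036541 = 0.0400221
  L_III = C(19,4)·0.76^4·0.24^15 = 3876·0.333622·5.04857e-10 = 6.5284e-07
  L_IV = C(19,4)·0.78^4·0.22^15 = 3876·0.370151·1.3688e-10 = 1.96382e-07
Weight by the priors:
  π_I·L_I = 0.30 × 0.0466544 = 0.0139963
  π_II·L_II = 0.14 × 0.0400221 = 0.00560309
  π_III·L_III = 0.22 × 6.5284e-07 = 1.43625e-07
  π_IV·L_IV = 0.34 × 1.96382e-07 = 6.677e-08
Sum: 0.0139963 + 0.00560309 + 1.43625e-07 + 6.677e-08 = 0.0195996
So the posterior for Class I is 0.0139963 / 0.0195996 ≈ 0.714.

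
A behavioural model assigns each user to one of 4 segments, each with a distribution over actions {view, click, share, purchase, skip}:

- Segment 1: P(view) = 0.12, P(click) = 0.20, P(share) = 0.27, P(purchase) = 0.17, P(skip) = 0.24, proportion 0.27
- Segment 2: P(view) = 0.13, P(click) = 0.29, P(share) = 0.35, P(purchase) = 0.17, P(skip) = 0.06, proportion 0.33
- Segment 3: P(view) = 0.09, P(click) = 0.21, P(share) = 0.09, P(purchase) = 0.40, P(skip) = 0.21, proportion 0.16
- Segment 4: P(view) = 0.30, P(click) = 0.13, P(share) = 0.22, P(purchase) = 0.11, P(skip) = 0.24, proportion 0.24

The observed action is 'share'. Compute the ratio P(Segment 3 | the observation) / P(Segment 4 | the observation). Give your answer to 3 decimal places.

0.273

Only the two components matter; the odds are (w_i f_i(x)) / (w_j f_j(x)).
Component likelihoods at x = 'share':
  p_1 = P(share | comp) = 0.27
  p_2 = P(share | comp) = 0.35
  p_3 = P(share | comp) = 0.09
  p_4 = P(share | comp) = 0.22
Posterior odds = (w_3·p_3) / (w_4·p_4) = (0.16·0.09) / (0.24·0.22) = 0.0144 / 0.0528 ≈ 0.273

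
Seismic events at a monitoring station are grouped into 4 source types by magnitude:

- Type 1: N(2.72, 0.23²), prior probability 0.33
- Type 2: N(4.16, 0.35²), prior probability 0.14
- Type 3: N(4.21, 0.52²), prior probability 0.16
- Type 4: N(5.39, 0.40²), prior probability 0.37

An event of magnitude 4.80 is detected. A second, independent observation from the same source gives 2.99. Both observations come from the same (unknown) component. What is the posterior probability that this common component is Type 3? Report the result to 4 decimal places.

The responsibility of component k is π_k f_k(x) divided by Σ_j π_j f_j(x).
Since both observations come from the same component, the likelihood for component k is f_k(x₁)·f_k(x₂).
  L_1 = [(1/(0.23·√(2π)))·exp(−(4.80−2.72)²/(2·0.23²)) = 1.734532·exp(-40.89225) = 3.01928e-18] × [0.870839] = 2.62931e-18
  L_2 = [(1/(0.35·√(2π)))·exp(−(4.80−4.16)²/(2·0.35²)) = 1.139835·exp(-1.67184) = 0.214177] × [0.00426863] = 0.000914241
  L_3 = [(1/(0.52·√(2π)))·exp(−(4.80−4.21)²/(2·0.52²)) = 0.767197·exp(-0.64368) = 0.403053] × [0.0489365] = 0.019724
  L_4 = [(1/(0.40·√(2π)))·exp(−(4.80−5.39)²/(2·0.40²)) = 0.997356·exp(-1.08781) = 0.336062] × [1.51897e-08] = 5.10468e-09
Prior × likelihood for each component:
  π_1·L_1 = 0.33 × 2.62931e-18 = 8.67672e-19
  π_2·L_2 = 0.14 × 0.000914241 = 0.000127994
  π_3·L_3 = 0.16 × 0.019724 = 0.00315584
  π_4·L_4 = 0.37 × 5.10468e-09 = 1.88873e-09
Sum: 8.67672e-19 + 0.000127994 + 0.00315584 + 1.88873e-09 = 0.00328384
P(Type 3 | x) ≈ 0.9610

0.9610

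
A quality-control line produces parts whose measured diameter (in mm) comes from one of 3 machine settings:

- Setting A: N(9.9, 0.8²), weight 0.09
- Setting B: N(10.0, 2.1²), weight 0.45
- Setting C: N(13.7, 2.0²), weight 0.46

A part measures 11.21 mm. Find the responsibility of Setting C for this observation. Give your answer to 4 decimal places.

0.3344

Posterior ∝ prior × likelihood, so P(k | x) ∝ w_k f_k(x); normalise over all components.
Component likelihoods at x = 11.21 mm:
  L_A = (1/(0.8·√(2π)))·exp(−(11.21−9.9)²/(2·0.8²)) = 0.498678·exp(-1.34070) = 0.130485
  L_B = (1/(2.1·√(2π)))·exp(−(11.21−10.0)²/(2·2.1²)) = 0.189973·exp(-0.16600) = 0.160916
  L_C = (1/(2.0·√(2π)))·exp(−(11.21−13.7)²/(2·2.0²)) = 0.199471·exp(-0.77501) = 0.091896
Weight by the priors:
  w_A·L_A = 0.09 × 0.130485 = 0.0117436
  w_B·L_B = 0.45 × 0.160916 = 0.0724121
  w_C·L_C = 0.46 × 0.091896 = 0.0422721
Evidence: 0.0117436 + 0.0724121 + 0.0422721 = 0.126428
P(Setting C | data) ≈ 0.3344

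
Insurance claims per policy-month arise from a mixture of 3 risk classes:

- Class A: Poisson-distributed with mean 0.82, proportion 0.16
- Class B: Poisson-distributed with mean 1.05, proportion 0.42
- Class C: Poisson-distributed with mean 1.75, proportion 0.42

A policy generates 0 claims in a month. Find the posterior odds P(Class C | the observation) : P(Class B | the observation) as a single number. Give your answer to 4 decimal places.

0.4966

Posterior odds = (π_i f_i(x)) / (π_j f_j(x)); the normalising sum cancels.
Component likelihoods at x = 0 claims:
  L_A = 0.440432
  L_B = 0.349938
  L_C = 0.173774
Posterior odds = (π_C·L_C) / (π_B·L_B) = (0.42·0.173774) / (0.42·0.349938) = 0.0729851 / 0.146974 ≈ 0.4966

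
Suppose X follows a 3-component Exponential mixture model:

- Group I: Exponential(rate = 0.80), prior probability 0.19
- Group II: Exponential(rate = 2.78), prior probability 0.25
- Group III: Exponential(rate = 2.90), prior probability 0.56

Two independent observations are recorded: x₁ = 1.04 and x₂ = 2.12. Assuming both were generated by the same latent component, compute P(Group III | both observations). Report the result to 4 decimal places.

P(component k | x) = P(Z=k)·f_k(x) / marginal(x), where marginal(x) = Σ_j P(Z=j)·f_j(x).
Since both observations come from the same component, the likelihood for component k is f_k(x₁)·f_k(x₂).
  f_I = [0.80·e^(−0.80·1.04) = 0.80·e^(−0.8320) = 0.348142] × [0.146733] = 0.0510838
  f_II = [2.78·e^(−2.78·1.04) = 2.78·e^(−2.8912) = 0.154317] × [0.00766455] = 0.00118277
  f_III = [2.90·e^(−2.90·1.04) = 2.90·e^(−3.0160) = 0.142091] × [0.00619948] = 0.000880889
Weight by the priors:
  P(Z=I)·f_I = 0.19 × 0.0510838 = 0.00970593
  P(Z=II)·f_II = 0.25 × 0.00118277 = 0.000295692
  P(Z=III)·f_III = 0.56 × 0.000880889 = 0.000493298
Marginal: 0.00970593 + 0.000295692 + 0.000493298 = 0.0104949
P(Group III | data) = 0.000493298 / 0.0104949 ≈ 0.0470

0.0470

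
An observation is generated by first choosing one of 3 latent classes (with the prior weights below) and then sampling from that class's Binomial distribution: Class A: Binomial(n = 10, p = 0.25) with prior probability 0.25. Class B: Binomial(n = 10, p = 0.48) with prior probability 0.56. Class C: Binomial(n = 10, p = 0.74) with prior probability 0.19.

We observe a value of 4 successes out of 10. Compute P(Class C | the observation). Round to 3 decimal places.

0.023

The responsibility of component k is π_k f_k(x) divided by Σ_j π_j f_j(x).
Binomial probabilities:
  p_A = C(10,4)·0.25^4·0.75^6 = 210·0.00390625·0.177979 = 0.145998
  p_B = C(10,4)·0.48^4·0.52^6 = 210·0.0530842·0.0197706 = 0.220396
  p_C = C(10,4)·0.74^4·0.26^6 = 210·0.299866·0.000308916 = 0.019453
Unnormalised posteriors:
  π_A·p_A = 0.25 × 0.145998 = 0.0364995
  π_B·p_B = 0.56 × 0.220396 = 0.123422
  π_C·p_C = 0.19 × 0.019453 = 0.00369607
Sum: 0.0364995 + 0.123422 + 0.00369607 = 0.163617
P(Class C | x) ≈ 0.023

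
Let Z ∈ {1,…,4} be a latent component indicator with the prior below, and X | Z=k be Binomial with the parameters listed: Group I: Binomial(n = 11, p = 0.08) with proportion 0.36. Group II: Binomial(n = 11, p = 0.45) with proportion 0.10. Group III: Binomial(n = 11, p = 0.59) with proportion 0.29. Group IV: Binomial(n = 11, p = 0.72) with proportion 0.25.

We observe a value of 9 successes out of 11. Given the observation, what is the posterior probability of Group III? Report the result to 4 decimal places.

P(component k | x) = P(Z=k)·f_k(x) / marginal(x), where marginal(x) = Σ_j P(Z=j)·f_j(x).
Component likelihoods at x = 9 successes out of 11:
  f_I = C(11,9)·0.08^9·0.92^2 = 55·1.34218e-10·0.8464 = 6.2481e-09
  f_II = C(11,9)·0.45^9·0.55^2 = 55·0.000756681·0.3025 = 0.0125893
  f_III = C(11,9)·0.59^9·0.41^2 = 55·0.008663·0.1681 = 0.0800937
  f_IV = C(11,9)·0.72^9·0.28^2 = 55·0.0519987·0.0784 = 0.224218
Prior × likelihood for each component:
  P(Z=I)·f_I = 0.36 × 6.2481e-09 = 2.24932e-09
  P(Z=II)·f_II = 0.10 × 0.0125893 = 0.00125893
  P(Z=III)·f_III = 0.29 × 0.0800937 = 0.0232272
  P(Z=IV)·f_IV = 0.25 × 0.224218 = 0.0560546
Evidence: 2.24932e-09 + 0.00125893 + 0.0232272 + 0.0560546 = 0.0805407
Responsibility of Group III: 0.0232272 / 0.0805407 ≈ 0.2884

0.2884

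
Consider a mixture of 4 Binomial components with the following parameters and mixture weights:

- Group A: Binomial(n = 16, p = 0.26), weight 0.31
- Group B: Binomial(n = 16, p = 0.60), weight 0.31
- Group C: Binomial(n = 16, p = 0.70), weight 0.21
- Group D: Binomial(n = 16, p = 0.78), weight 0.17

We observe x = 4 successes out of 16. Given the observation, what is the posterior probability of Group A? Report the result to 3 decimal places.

0.982

P(component k | x) = π_k·f_k(x) / marginal(x), where marginal(x) = Σ_j π_j·f_j(x).
Component likelihoods at x = 4 successes out of 16:
  p_A = C(16,4)·0.26^4·0.74^12 = 1820·0.00456976·0.0269638 = 0.224257
  p_B = C(16,4)·0.60^4·0.40^12 = 1820·0.1296·1.67772e-05 = 0.00395728
  p_C = C(16,4)·0.70^4·0.30^12 = 1820·0.2401·5.31441e-07 = 0.00023223
  p_D = C(16,4)·0.78^4·0.22^12 = 1820·0.370151·1.2855e-08 = 8.66008e-06
Prior × likelihood for each component:
  π_A·p_A = 0.31 × 0.224257 = 0.0695196
  π_B·p_B = 0.31 × 0.00395728 = 0.00122676
  π_C·p_C = 0.21 × 0.00023223 = 4.87683e-05
  π_D·p_D = 0.17 × 8.66008e-06 = 1.47221e-06
Sum: 0.0695196 + 0.00122676 + 4.87683e-05 + 1.47221e-06 = 0.0707966
P(Group A | the observation) = 0.0695196 / 0.0707966 ≈ 0.982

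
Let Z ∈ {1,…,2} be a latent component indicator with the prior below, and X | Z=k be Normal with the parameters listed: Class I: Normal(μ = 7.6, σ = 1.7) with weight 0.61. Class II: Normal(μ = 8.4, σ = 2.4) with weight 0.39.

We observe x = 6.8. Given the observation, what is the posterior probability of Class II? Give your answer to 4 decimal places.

P(component k | x) = π_k·f_k(x) / marginal(x), where marginal(x) = Σ_j π_j·f_j(x).
Evaluate each component's likelihood at the observed value:
  p_I = 0.210074
  p_II = 0.133103
Multiply by the mixture weights:
  π_I·p_I = 0.61 × 0.210074 = 0.128145
  π_II·p_II = 0.39 × 0.133103 = 0.0519103
Sum: 0.128145 + 0.0519103 = 0.180056
P(Class II | 6.8) ≈ 0.2883

0.2883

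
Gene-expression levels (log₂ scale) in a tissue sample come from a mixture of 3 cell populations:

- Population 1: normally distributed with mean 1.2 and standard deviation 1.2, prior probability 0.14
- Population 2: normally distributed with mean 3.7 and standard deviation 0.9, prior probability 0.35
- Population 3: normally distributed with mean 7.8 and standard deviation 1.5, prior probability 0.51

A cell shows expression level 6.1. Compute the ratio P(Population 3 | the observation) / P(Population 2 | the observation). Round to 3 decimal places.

16.103

The posterior odds equal the prior odds times the likelihood ratio: (π_i/π_j)·(f_i(x)/f_j(x)).
Component likelihoods at x = 6.1:
  L_1 = 7.96343e-05
  L_2 = 0.0126622
  L_3 = 0.139928
Posterior odds = (π_3·L_3) / (π_2·L_2) = (0.51·0.139928) / (0.35·0.0126622) = 0.0713634 / 0.00443177 ≈ 16.103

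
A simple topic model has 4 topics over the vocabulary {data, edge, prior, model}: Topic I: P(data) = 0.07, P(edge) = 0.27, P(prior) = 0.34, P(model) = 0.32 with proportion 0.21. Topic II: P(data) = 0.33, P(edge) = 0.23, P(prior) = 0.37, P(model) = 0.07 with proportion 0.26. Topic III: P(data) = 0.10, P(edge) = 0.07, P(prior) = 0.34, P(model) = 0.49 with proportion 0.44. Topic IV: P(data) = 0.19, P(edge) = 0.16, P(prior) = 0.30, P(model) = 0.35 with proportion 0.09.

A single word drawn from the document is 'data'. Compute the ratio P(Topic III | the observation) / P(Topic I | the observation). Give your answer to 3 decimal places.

2.993

Posterior odds = (π_i f_i(x)) / (π_j f_j(x)); the normalising sum cancels.
Component likelihoods at x = 'data':
  p_I = P(data | comp) = 0.07
  p_II = P(data | comp) = 0.33
  p_III = P(data | comp) = 0.10
  p_IV = P(data | comp) = 0.19
Odds = (0.44/0.21) × (0.1/0.07) = 2.09524 × 1.42857 ≈ 2.993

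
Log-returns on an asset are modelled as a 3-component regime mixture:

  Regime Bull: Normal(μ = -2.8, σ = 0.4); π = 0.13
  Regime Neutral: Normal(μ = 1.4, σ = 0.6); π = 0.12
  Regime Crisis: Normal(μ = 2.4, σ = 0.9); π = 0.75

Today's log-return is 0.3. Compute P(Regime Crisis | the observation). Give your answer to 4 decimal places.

0.5952

P(component k | x) = π_k·f_k(x) / marginal(x), where marginal(x) = Σ_j π_j·f_j(x).
Component likelihoods at x = 0.3:
  L_Bull = 9.04574e-14
  L_Neutral = 0.123852
  L_Crisis = 0.0291354
Unnormalised posteriors:
  π_Bull·L_Bull = 0.13 × 9.04574e-14 = 1.17595e-14
  π_Neutral·L_Neutral = 0.12 × 0.123852 = 0.0148622
  π_Crisis·L_Crisis = 0.75 × 0.0291354 = 0.0218516
Evidence: 1.17595e-14 + 0.0148622 + 0.0218516 = 0.0367138
So the posterior for Regime Crisis is 0.0218516 / 0.0367138 ≈ 0.5952.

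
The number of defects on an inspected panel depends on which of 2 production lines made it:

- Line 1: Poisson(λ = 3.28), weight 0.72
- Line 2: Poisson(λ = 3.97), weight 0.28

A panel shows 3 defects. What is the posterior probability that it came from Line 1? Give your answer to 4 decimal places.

0.7430

Apply Bayes' rule: the posterior for each component is proportional to its prior times its likelihood at x.
Poisson probabilities:
  p_1 = 0.221302
  p_2 = 0.196821
Weight by the priors:
  π_1·p_1 = 0.72 × 0.221302 = 0.159337
  π_2·p_2 = 0.28 × 0.196821 = 0.0551098
Normaliser: 0.159337 + 0.0551098 = 0.214447
So the posterior for Line 1 is 0.159337 / 0.214447 ≈ 0.7430.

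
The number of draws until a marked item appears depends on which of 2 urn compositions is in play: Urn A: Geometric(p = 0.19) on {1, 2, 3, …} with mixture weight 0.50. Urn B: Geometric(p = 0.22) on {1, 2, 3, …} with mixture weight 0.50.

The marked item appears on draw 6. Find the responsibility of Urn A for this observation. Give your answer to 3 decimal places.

Posterior ∝ prior × likelihood, so P(k | x) ∝ P(Z=k) f_k(x); normalise over all components.
Geometric probabilities:
  p_A = 0.19·(1−0.19)^5 = 0.19·0.348678 = 0.0662489
  p_B = 0.22·(1−0.22)^5 = 0.22·0.288717 = 0.0635178
Weight by the priors:
  P(Z=A)·p_A = 0.50 × 0.0662489 = 0.0331245
  P(Z=B)·p_B = 0.50 × 0.0635178 = 0.0317589
Marginal: 0.0331245 + 0.0317589 = 0.0648834
Responsibility of Urn A: 0.0331245 / 0.0648834 ≈ 0.511

0.511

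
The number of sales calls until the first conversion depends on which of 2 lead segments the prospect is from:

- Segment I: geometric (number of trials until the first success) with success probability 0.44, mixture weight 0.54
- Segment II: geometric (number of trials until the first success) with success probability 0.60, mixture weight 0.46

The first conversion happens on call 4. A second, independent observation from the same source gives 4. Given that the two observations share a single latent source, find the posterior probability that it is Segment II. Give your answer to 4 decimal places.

0.1738

By Bayes' theorem, P(k | x) = P(Z=k) f_k(x) / Σ_j P(Z=j) f_j(x).
Since both observations come from the same component, the likelihood for component k is f_k(x₁)·f_k(x₂).
  L_I = [0.44·(1−0.44)^3 = 0.44·0.175616 = 0.077271] × [0.077271] = 0.00597081
  L_II = [0.60·(1−0.60)^3 = 0.60·0.064 = 0.0384] × [0.0384] = 0.00147456
Multiply by the mixture weights:
  P(Z=I)·L_I = 0.54 × 0.00597081 = 0.00322424
  P(Z=II)·L_II = 0.46 × 0.00147456 = 0.000678298
Marginal: 0.00322424 + 0.000678298 = 0.00390254
P(Segment II | x) ≈ 0.1738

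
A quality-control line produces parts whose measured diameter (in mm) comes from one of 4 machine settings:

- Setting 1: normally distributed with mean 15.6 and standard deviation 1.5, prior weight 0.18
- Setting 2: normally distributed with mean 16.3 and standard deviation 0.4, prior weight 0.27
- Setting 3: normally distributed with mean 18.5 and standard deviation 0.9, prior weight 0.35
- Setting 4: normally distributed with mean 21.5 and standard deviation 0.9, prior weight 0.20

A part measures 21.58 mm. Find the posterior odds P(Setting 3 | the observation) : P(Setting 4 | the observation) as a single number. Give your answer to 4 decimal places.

0.0050

Only the two components matter; the odds are (π_i f_i(x)) / (π_j f_j(x)).
Normal densities:
  f_1 = (1/(1.5·√(2π)))·exp(−(21.58−15.6)²/(2·1.5²)) = 0.265962·exp(-7.94676) = 9.40994e-05
  f_2 = (1/(0.4·√(2π)))·exp(−(21.58−16.3)²/(2·0.4²)) = 0.997356·exp(-87.12000) = 1.45584e-38
  f_3 = (1/(0.9·√(2π)))·exp(−(21.58−18.5)²/(2·0.9²)) = 0.443269·exp(-5.85580) = 0.00126918
  f_4 = (1/(0.9·√(2π)))·exp(−(21.58−21.5)²/(2·0.9²)) = 0.443269·exp(-0.00395) = 0.441521
Posterior odds = (π_3·f_3) / (π_4·f_4) = (0.35·0.00126918) / (0.20·0.441521) = 0.000444215 / 0.0883043 ≈ 0.0050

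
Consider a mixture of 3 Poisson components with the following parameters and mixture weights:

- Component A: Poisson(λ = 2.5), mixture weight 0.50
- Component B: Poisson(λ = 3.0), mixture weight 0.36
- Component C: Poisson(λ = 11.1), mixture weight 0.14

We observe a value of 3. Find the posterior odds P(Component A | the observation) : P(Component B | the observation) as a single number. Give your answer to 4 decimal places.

1.3252

Only the two components matter; the odds are (π_i f_i(x)) / (π_j f_j(x)).
Component likelihoods at x = 3:
  p_A = e^(−2.5)·2.5^3/3! = 0.213763
  p_B = e^(−3.0)·3.0^3/3! = 0.224042
  p_C = e^(−11.1)·11.1^3/3! = 0.00344468
0.106882 / 0.0806551 ≈ 1.3252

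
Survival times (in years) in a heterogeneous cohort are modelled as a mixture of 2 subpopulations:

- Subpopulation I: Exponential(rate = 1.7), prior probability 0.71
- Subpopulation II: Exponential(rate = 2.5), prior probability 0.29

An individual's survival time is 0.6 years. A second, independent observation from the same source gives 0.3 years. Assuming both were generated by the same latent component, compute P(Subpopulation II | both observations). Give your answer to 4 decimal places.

0.3007

P(component k | x) = w_k·f_k(x) / marginal(x), where marginal(x) = Σ_j w_j·f_j(x).
Since both observations come from the same component, the likelihood for component k is f_k(x₁)·f_k(x₂).
  p_I = [1.7·e^(−1.7·0.6) = 1.7·e^(−1.0200) = 0.613011] × [1.02084] = 0.625788
  p_II = [2.5·e^(−2.5·0.6) = 2.5·e^(−1.5000) = 0.557825] × [1.18092] = 0.658745
Multiply by the mixture weights:
  w_I·p_I = 0.71 × 0.625788 = 0.44431
  w_II·p_II = 0.29 × 0.658745 = 0.191036
Sum: 0.44431 + 0.191036 = 0.635346
P(Subpopulation II | data) = 0.191036 / 0.635346 ≈ 0.3007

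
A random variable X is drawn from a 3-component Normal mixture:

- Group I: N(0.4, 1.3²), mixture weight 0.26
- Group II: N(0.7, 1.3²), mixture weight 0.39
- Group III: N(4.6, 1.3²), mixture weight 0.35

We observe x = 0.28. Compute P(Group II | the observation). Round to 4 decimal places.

0.5871

By Bayes' theorem, P(k | x) = w_k f_k(x) / Σ_j w_j f_j(x).
Normal densities:
  L_I = 0.305574
  L_II = 0.291274
  L_III = 0.00122756
Weight by the priors:
  w_I·L_I = 0.26 × 0.305574 = 0.0794493
  w_II·L_II = 0.39 × 0.291274 = 0.113597
  w_III·L_III = 0.35 × 0.00122756 = 0.000429648
Denominator: 0.0794493 + 0.113597 + 0.000429648 = 0.193476
Responsibility of Group II: 0.113597 / 0.193476 ≈ 0.5871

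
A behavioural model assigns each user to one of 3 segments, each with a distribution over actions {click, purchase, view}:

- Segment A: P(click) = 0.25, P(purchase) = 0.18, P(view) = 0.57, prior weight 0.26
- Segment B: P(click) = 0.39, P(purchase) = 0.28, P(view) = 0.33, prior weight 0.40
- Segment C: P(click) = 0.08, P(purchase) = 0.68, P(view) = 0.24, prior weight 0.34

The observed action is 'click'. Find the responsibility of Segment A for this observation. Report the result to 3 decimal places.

Apply Bayes' rule: the posterior for each component is proportional to its prior times its likelihood at x.
Categorical probabilities:
  L_A = P(click | comp) = 0.25
  L_B = P(click | comp) = 0.39
  L_C = P(click | comp) = 0.08
Weight by the priors:
  P(Z=A)·L_A = 0.26 × 0.25 = 0.065
  P(Z=B)·L_B = 0.40 × 0.39 = 0.156
  P(Z=C)·L_C = 0.34 × 0.08 = 0.0272
Sum: 0.065 + 0.156 + 0.0272 = 0.2482
P(Segment A | 'click') ≈ 0.262

0.262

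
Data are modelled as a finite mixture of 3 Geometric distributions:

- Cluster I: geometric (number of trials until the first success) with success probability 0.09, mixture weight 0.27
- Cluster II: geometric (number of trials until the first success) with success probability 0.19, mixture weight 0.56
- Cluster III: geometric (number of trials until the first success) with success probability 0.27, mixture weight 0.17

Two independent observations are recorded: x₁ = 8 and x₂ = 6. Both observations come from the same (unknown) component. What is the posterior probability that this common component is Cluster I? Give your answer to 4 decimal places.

0.2711

The responsibility of component k is π_k f_k(x) divided by Σ_j π_j f_j(x).
Since both observations come from the same component, the likelihood for component k is f_k(x₁)·f_k(x₂).
  L_I = [0.0465085] × [0.0561629] = 0.00261205
  L_II = [0.0434659] × [0.0662489] = 0.00287957
  L_III = [0.029828] × [0.0559729] = 0.00166956
Multiply by the mixture weights:
  π_I·L_I = 0.27 × 0.00261205 = 0.000705254
  π_II·L_II = 0.56 × 0.00287957 = 0.00161256
  π_III·L_III = 0.17 × 0.00166956 = 0.000283825
Evidence: 0.000705254 + 0.00161256 + 0.000283825 = 0.00260164
Responsibility of Cluster I: 0.000705254 / 0.00260164 ≈ 0.2711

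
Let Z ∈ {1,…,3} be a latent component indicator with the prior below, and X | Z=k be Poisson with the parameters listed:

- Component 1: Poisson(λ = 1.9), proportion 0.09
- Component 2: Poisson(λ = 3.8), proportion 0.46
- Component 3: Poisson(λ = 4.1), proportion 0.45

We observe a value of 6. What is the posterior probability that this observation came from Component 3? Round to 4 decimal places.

0.5284

By Bayes' theorem, P(k | x) = π_k f_k(x) / Σ_j π_j f_j(x).
Evaluate each component's likelihood at the observed value:
  p_1 = e^(−1.9)·1.9^6/6! = 0.00977304
  p_2 = e^(−3.8)·3.8^6/6! = 0.0935513
  p_3 = e^(−4.1)·4.1^6/6! = 0.109336
Multiply by the mixture weights:
  π_1·p_1 = 0.09 × 0.00977304 = 0.000879573
  π_2·p_2 = 0.46 × 0.0935513 = 0.0430336
  π_3·p_3 = 0.45 × 0.109336 = 0.0492012
Sum: 0.000879573 + 0.0430336 + 0.0492012 = 0.0931144
Responsibility of Component 3: 0.0492012 / 0.0931144 ≈ 0.5284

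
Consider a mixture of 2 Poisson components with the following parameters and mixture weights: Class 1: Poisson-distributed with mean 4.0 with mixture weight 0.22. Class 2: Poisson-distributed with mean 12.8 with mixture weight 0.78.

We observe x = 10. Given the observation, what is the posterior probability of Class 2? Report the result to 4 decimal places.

Posterior ∝ prior × likelihood, so P(k | x) ∝ π_k f_k(x); normalise over all components.
Evaluate each component's likelihood at the observed value:
  p_1 = e^(−4.0)·4.0^10/10! = 0.00529248
  p_2 = e^(−12.8)·12.8^10/10! = 0.0898188
Multiply by the mixture weights:
  π_1·p_1 = 0.22 × 0.00529248 = 0.00116434
  π_2·p_2 = 0.78 × 0.0898188 = 0.0700587
Denominator: 0.00116434 + 0.0700587 = 0.071223
P(Class 2 | x) = 0.0700587 / 0.071223 ≈ 0.9837

0.9837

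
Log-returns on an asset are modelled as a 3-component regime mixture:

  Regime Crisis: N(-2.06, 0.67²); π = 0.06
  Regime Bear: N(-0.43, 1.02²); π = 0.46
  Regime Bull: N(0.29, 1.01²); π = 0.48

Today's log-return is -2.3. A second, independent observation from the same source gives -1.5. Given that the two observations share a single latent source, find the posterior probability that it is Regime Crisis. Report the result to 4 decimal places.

Apply Bayes' rule: the posterior for each component is proportional to its prior times its likelihood at x.
Since both observations come from the same component, the likelihood for component k is f_k(x₁)·f_k(x₂).
  L_Crisis = [0.558435] × [0.419891] = 0.234482
  L_Bear = [0.0728541] × [0.225607] = 0.0164364
  L_Bull = [0.014745] × [0.0821366] = 0.0012111
Prior × likelihood for each component:
  π_Crisis·L_Crisis = 0.06 × 0.234482 = 0.0140689
  π_Bear·L_Bear = 0.46 × 0.0164364 = 0.00756073
  π_Bull·L_Bull = 0.48 × 0.0012111 = 0.00058133
Sum: 0.0140689 + 0.00756073 + 0.00058133 = 0.022211
P(Regime Crisis | x) = 0.0140689 / 0.022211 ≈ 0.6334

0.6334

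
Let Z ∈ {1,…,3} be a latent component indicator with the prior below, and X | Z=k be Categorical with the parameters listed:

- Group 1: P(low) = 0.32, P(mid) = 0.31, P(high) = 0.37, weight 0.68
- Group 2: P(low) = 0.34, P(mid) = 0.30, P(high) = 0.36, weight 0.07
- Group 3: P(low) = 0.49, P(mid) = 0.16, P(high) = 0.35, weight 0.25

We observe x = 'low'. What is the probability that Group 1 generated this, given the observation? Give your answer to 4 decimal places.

The responsibility of component k is π_k f_k(x) divided by Σ_j π_j f_j(x).
Evaluate each component's likelihood at the observed value:
  L_1 = P(low | comp) = 0.32
  L_2 = P(low | comp) = 0.34
  L_3 = P(low | comp) = 0.49
Prior × likelihood for each component:
  π_1·L_1 = 0.68 × 0.32 = 0.2176
  π_2·L_2 = 0.07 × 0.34 = 0.0238
  π_3·L_3 = 0.25 × 0.49 = 0.1225
Normaliser: 0.2176 + 0.0238 + 0.1225 = 0.3639
P(Group 1 | the observation) = 0.2176 / 0.3639 ≈ 0.5980

0.5980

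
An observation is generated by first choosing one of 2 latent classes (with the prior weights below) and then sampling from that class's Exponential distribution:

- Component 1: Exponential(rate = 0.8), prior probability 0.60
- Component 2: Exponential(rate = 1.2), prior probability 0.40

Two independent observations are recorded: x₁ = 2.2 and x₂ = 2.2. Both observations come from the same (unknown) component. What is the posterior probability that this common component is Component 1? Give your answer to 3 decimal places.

0.795

P(component k | x) = π_k·f_k(x) / marginal(x), where marginal(x) = Σ_j π_j·f_j(x).
Since both observations come from the same component, the likelihood for component k is f_k(x₁)·f_k(x₂).
  L_1 = [0.8·e^(−0.8·2.2) = 0.8·e^(−1.7600) = 0.137636] × [0.137636] = 0.0189436
  L_2 = [1.2·e^(−1.2·2.2) = 1.2·e^(−2.6400) = 0.0856335] × [0.0856335] = 0.0073331
Weight by the priors:
  π_1·L_1 = 0.60 × 0.0189436 = 0.0113662
  π_2·L_2 = 0.40 × 0.0073331 = 0.00293324
Evidence: 0.0113662 + 0.00293324 = 0.0142994
P(Component 1 | x) ≈ 0.795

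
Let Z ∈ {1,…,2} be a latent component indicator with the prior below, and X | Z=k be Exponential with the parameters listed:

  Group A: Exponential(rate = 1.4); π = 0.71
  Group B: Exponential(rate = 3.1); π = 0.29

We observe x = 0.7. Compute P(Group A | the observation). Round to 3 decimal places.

0.784

P(component k | x) = π_k·f_k(x) / marginal(x), where marginal(x) = Σ_j π_j·f_j(x).
Component likelihoods at x = 0.7:
  p_A = 1.4·e^(−1.4·0.7) = 1.4·e^(−0.9800) = 0.525436
  p_B = 3.1·e^(−3.1·0.7) = 3.1·e^(−2.1700) = 0.353951
Multiply by the mixture weights:
  π_A·p_A = 0.71 × 0.525436 = 0.373059
  π_B·p_B = 0.29 × 0.353951 = 0.102646
Sum: 0.373059 + 0.102646 = 0.475705
So the posterior for Group A is 0.373059 / 0.475705 ≈ 0.784.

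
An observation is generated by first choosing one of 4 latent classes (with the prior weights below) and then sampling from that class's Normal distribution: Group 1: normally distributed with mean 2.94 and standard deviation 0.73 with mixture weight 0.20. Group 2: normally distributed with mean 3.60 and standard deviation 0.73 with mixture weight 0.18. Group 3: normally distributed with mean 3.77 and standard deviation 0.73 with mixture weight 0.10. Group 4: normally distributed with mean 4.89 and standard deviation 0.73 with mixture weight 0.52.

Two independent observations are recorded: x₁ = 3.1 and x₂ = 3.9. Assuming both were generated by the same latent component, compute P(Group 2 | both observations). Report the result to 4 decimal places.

0.4544

The responsibility of component k is w_k f_k(x) divided by Σ_j w_j f_j(x).
Since both observations come from the same component, the likelihood for component k is f_k(x₁)·f_k(x₂).
  p_1 = [(1/(0.73·√(2π)))·exp(−(3.1−2.94)²/(2·0.73²)) = 0.546496·exp(-0.02402) = 0.533526] × [0.230172] = 0.122803
  p_2 = [(1/(0.73·√(2π)))·exp(−(3.1−3.60)²/(2·0.73²)) = 0.546496·exp(-0.23457) = 0.432232] × [0.502243] = 0.217085
  p_3 = [(1/(0.73·√(2π)))·exp(−(3.1−3.77)²/(2·0.73²)) = 0.546496·exp(-0.42119) = 0.358648] × [0.537899] = 0.192916
  p_4 = [(1/(0.73·√(2π)))·exp(−(3.1−4.89)²/(2·0.73²)) = 0.546496·exp(-3.00629) = 0.0270379] × [0.217878] = 0.00589098
Prior × likelihood for each component:
  w_1·p_1 = 0.20 × 0.122803 = 0.0245605
  w_2·p_2 = 0.18 × 0.217085 = 0.0390754
  w_3·p_3 = 0.10 × 0.192916 = 0.0192916
  w_4·p_4 = 0.52 × 0.00589098 = 0.00306331
Normaliser: 0.0245605 + 0.0390754 + 0.0192916 + 0.00306331 = 0.0859908
Responsibility of Group 2: 0.0390754 / 0.0859908 ≈ 0.4544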